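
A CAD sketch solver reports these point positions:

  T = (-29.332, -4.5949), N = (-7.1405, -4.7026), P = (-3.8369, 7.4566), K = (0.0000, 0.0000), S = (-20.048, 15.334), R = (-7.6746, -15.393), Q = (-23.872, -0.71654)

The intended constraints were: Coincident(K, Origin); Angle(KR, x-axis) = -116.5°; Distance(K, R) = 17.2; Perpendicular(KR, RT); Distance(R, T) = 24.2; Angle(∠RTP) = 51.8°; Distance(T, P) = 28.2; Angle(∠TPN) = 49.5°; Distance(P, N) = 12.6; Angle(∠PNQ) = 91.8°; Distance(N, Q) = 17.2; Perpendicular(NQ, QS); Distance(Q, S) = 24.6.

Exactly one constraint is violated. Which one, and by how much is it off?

Distance(Q, S) = 24.6 — off by 8.10.

K = (0.00, 0.00) ✓; KR at -116.5° ✓; |KR| = 17.20 ✓; ∠(KR, RT) = 90.00° ✓; |RT| = 24.20 ✓; ∠RTP = 51.80° ✓; |TP| = 28.20 ✓; ∠TPN = 49.50° ✓; |PN| = 12.60 ✓; ∠PNQ = 91.80° ✓; |NQ| = 17.20 ✓; ∠(NQ, QS) = 90.00° ✓; |QS| = 16.50 ✗.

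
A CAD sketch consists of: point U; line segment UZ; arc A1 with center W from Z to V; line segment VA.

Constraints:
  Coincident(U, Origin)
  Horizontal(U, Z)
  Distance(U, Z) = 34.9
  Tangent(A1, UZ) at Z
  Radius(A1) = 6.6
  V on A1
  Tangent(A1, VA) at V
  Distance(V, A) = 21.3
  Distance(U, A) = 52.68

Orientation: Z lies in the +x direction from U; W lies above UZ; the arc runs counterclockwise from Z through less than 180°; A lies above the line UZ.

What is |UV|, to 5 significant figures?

41.685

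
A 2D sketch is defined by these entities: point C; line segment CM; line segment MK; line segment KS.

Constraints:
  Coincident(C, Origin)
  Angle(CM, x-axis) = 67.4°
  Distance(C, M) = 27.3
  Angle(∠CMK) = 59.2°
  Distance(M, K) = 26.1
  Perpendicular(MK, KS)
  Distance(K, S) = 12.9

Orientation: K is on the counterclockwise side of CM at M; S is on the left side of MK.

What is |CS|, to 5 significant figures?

16.069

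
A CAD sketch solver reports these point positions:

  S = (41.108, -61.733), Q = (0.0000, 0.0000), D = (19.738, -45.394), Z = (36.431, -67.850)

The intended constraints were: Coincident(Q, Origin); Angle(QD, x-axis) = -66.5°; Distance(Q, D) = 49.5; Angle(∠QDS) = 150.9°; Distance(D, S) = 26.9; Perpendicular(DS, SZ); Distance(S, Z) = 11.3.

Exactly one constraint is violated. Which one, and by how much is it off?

Distance(S, Z) = 11.3 — off by 3.60.

Q = (0.00, 0.00) ✓; QD at -66.50° ✓; |QD| = 49.50 ✓; ∠QDS = 150.9° ✓; |DS| = 26.90 ✓; ∠(DS, SZ) = 90.00° ✓; |SZ| = 7.700 ✗.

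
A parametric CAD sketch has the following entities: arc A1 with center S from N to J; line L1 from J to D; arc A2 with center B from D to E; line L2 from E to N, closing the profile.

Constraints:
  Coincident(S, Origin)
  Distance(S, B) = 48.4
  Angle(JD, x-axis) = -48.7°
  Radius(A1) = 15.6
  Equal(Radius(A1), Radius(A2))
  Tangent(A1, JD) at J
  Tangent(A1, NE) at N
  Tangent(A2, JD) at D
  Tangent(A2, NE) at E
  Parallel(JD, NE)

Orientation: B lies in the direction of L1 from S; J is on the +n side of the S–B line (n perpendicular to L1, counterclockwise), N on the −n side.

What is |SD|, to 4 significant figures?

50.85

Tangency of A1 to both parallel lines with radius 15.6 puts J and N at S ± 15.6·n: J = (11.72, 10.30), N = (-11.72, -10.30). Equal radii place D and E the same way about B: D = B + 15.6·n = (43.66, -26.07), E = B − 15.6·n = (20.22, -46.66). Then |SD| = |D − S| = 50.85.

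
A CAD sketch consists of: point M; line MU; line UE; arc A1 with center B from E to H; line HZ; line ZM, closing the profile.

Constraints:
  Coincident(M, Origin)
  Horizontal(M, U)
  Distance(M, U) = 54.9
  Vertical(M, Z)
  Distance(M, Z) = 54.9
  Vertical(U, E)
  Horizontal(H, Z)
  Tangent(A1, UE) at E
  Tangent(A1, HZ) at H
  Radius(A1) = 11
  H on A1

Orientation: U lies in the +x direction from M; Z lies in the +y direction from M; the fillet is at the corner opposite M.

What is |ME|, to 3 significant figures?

70.3

M is at the origin; MU is horizontal with |MU| = 54.9 and U on the +x side, so U = (54.9, 0.00). MZ is vertical with |MZ| = 54.9 and Z on the +y side, so Z = (0.00, 54.9). The virtual corner opposite M is at (54.9, 54.9). Since A1 is tangent to UE there, BE ⟂ UE and tangency of A1 to HZ means the radius BH is perpendicular to HZ, with radius 11.0, so the center B sits 11.0 in from both sides at B = (43.9, 43.9). That places the tangent points at E = (54.9, 43.9) on UE and H = (43.9, 54.9) on HZ. Then |ME| = |E − M| = 70.3.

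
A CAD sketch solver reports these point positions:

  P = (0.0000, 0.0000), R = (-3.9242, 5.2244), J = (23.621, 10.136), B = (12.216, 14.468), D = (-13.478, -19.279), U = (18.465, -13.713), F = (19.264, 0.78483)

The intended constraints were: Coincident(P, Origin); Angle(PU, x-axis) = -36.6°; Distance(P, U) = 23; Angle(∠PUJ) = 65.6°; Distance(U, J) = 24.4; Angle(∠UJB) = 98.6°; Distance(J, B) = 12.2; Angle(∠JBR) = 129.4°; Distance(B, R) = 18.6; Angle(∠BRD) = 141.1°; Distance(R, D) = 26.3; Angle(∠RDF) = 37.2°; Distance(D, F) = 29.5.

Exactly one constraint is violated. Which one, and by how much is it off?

Distance(D, F) = 29.5 — off by 8.90.

P = (0.00, 0.00) ✓; PU at -36.60° ✓; |PU| = 23.00 ✓; ∠PUJ = 65.60° ✓; |UJ| = 24.40 ✓; ∠UJB = 98.60° ✓; |JB| = 12.20 ✓; ∠JBR = 129.4° ✓; |BR| = 18.60 ✓; ∠BRD = 141.1° ✓; |RD| = 26.30 ✓; ∠RDF = 37.20° ✓; |DF| = 38.40 ✗.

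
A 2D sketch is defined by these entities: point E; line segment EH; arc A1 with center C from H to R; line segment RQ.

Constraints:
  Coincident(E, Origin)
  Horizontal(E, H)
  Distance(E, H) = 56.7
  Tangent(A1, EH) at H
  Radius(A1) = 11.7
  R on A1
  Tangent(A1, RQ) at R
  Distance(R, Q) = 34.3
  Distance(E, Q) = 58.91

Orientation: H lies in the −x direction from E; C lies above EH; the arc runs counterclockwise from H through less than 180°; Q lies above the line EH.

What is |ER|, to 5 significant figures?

46.206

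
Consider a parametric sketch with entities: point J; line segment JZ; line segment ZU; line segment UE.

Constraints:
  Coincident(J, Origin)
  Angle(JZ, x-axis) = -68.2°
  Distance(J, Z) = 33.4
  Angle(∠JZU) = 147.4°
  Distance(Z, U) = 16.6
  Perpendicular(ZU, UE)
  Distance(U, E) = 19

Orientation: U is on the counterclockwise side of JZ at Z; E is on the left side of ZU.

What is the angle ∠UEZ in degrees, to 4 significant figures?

41.14°

J is at the origin; JZ runs at -68.2° with length 33.4, so Z = 33.4·(cos -68.2°, sin -68.2°) = (12.40, -31.01). ∠JZU = 147.4°, so ZU runs at -68.2° + (180° − 147.4°) = -35.60° from the x-axis; with |ZU| = 16.6, U = Z + 16.6·(cos -35.60°, sin -35.60°) = (25.90, -40.67). ZU ⟂ UE; with |UE| = 19.0 on the left of ZU, E = U + 19.0·(0.5821, 0.8131) = (36.96, -25.23). Then cos ∠UEZ = EU·EZ / (|EU||EZ|), giving 41.14°.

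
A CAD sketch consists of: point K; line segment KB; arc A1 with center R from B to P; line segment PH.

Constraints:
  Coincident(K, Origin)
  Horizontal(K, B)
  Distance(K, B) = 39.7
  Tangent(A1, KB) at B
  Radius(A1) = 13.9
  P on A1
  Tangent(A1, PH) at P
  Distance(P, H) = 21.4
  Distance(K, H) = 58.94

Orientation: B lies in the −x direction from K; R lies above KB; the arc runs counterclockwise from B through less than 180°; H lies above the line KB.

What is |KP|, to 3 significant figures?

37.7

K is at the origin; KB is horizontal with |KB| = 39.7 and B on the −x side, so B = (-39.7, 0.00). Tangency of A1 to KB means the radius RB is perpendicular to KB, so R = B + (0, 13.9) = (-39.7, 13.9). Since RP ⟂ PH (tangency), |RH| = √(13.9² + 21.4²) = 25.5 regardless of where P sits on A1. So H lies on both circle(K, 58.94) and circle(R, 25.5); the above-KB intersection is H = (-44.2, 39.0). P is the foot of the tangent from H: P = (-29.6, 23.4).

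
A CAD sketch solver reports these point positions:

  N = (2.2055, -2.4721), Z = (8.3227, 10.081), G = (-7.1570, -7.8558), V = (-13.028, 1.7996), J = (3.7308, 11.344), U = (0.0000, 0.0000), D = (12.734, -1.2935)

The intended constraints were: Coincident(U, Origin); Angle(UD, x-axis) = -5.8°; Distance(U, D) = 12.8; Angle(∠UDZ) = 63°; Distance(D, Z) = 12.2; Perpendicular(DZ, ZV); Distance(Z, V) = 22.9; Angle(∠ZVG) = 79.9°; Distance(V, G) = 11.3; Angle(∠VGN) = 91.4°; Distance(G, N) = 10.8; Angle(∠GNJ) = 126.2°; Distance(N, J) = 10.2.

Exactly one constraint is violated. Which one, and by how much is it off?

Distance(N, J) = 10.2 — off by 3.70.

U = (0.00, 0.00) ✓; UD at -5.800° ✓; |UD| = 12.80 ✓; ∠UDZ = 63.00° ✓; |DZ| = 12.20 ✓; ∠(DZ, ZV) = 90.00° ✓; |ZV| = 22.90 ✓; ∠ZVG = 79.90° ✓; |VG| = 11.30 ✓; ∠VGN = 91.40° ✓; |GN| = 10.80 ✓; ∠GNJ = 126.2° ✓; |NJ| = 13.90 ✗.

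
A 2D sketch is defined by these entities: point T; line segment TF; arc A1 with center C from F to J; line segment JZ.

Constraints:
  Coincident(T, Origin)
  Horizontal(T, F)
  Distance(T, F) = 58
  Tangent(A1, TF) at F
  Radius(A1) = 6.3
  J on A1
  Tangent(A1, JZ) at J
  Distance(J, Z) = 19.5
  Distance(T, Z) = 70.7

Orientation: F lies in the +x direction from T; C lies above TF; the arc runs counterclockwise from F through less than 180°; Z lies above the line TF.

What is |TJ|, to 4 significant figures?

64.53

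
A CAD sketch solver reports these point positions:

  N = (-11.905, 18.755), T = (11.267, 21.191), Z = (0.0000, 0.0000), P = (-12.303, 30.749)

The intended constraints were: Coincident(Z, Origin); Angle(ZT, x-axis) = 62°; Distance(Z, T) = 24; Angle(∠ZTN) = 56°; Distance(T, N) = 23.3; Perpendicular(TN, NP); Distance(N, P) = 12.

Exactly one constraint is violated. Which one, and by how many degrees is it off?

Perpendicular(TN, NP) — off by 4.10°.

Z = (0.00, 0.00) ✓; ZT at 62.00° ✓; |ZT| = 24.00 ✓; ∠ZTN = 56.00° ✓; |TN| = 23.30 ✓; ∠(TN, NP) = 94.10° ✗; |NP| = 12.00 ✓.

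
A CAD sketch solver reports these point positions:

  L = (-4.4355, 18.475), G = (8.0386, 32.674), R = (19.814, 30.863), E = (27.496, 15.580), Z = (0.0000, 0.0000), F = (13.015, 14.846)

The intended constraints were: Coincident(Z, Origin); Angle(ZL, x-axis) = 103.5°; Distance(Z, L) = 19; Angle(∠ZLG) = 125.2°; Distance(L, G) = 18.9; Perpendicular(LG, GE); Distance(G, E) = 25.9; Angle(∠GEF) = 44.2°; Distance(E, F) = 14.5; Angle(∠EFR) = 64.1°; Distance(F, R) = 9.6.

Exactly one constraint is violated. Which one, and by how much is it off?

Distance(F, R) = 9.6 — off by 7.80.

Z = (0.00, 0.00) ✓; ZL at 103.5° ✓; |ZL| = 19.00 ✓; ∠ZLG = 125.2° ✓; |LG| = 18.90 ✓; ∠(LG, GE) = 90.00° ✓; |GE| = 25.90 ✓; ∠GEF = 44.20° ✓; |EF| = 14.50 ✓; ∠EFR = 64.10° ✓; |FR| = 17.40 ✗.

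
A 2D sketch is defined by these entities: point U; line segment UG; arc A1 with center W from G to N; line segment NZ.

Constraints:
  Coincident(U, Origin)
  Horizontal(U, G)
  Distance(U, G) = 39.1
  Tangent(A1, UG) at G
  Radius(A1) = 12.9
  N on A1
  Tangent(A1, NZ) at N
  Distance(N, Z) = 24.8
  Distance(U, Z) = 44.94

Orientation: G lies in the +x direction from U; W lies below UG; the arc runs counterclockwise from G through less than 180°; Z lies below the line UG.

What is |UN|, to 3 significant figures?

29.0

Checks: |WN| = 12.90 ✓; ∠(WN, NZ) = 90.00° ✓; |NZ| = 24.80 ✓; |UZ| = 44.94 ✓.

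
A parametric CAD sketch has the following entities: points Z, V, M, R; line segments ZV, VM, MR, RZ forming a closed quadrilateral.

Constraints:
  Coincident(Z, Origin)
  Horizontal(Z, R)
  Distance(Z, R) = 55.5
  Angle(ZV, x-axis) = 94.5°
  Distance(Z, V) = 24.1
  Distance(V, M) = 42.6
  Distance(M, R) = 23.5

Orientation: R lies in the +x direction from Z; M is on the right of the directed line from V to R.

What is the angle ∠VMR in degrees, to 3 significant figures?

139°

Checks: |VM| = 42.60 ✓; |MR| = 23.50 ✓.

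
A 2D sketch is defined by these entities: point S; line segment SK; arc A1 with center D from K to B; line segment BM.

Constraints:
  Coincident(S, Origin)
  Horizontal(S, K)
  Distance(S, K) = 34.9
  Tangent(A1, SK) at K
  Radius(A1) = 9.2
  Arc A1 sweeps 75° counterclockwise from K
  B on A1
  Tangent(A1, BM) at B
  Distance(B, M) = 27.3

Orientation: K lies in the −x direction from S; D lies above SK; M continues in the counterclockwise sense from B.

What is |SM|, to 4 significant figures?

38.22

S is at the origin; SK is horizontal with |SK| = 34.9 and K on the −x side, so K = (-34.90, 0.000). Since A1 is tangent to SK there, DK ⟂ SK, so D = K + (0, 9.2) = (-34.90, 9.200). On A1, K sits at bearing -90° from D; a 75° counterclockwise sweep puts B at bearing -15°, so B = D + 9.2·(cos -15°, sin -15°) = (-26.01, 6.819). Since A1 is tangent to BM there, DB ⟂ BM, so BM runs along (−sin -15°, cos -15°); with |BM| = 27.3, M = (-18.95, 33.19). Then |SM| = |M − S| = 38.22.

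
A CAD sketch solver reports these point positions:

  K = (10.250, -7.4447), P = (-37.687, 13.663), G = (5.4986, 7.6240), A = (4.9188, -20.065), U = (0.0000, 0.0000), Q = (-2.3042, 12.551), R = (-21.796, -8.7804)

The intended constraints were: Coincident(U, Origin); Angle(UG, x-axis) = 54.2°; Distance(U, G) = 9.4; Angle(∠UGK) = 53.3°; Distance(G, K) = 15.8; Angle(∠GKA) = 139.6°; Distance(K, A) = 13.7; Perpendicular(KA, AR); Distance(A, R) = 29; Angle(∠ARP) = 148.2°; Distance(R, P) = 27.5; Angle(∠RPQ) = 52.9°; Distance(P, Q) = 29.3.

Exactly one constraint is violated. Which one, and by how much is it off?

Distance(P, Q) = 29.3 — off by 6.10.

U = (0.00, 0.00) ✓; UG at 54.20° ✓; |UG| = 9.400 ✓; ∠UGK = 53.30° ✓; |GK| = 15.80 ✓; ∠GKA = 139.6° ✓; |KA| = 13.70 ✓; ∠(KA, AR) = 90.00° ✓; |AR| = 29.00 ✓; ∠ARP = 148.2° ✓; |RP| = 27.50 ✓; ∠RPQ = 52.90° ✓; |PQ| = 35.40 ✗.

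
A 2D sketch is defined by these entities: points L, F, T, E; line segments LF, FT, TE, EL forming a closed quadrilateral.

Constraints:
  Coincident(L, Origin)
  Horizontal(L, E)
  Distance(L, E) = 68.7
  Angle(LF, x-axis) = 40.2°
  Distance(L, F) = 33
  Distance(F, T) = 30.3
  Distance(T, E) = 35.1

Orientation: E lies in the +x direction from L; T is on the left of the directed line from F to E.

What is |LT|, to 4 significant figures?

62.33

Checks: |FT| = 30.30 ✓; |TE| = 35.10 ✓.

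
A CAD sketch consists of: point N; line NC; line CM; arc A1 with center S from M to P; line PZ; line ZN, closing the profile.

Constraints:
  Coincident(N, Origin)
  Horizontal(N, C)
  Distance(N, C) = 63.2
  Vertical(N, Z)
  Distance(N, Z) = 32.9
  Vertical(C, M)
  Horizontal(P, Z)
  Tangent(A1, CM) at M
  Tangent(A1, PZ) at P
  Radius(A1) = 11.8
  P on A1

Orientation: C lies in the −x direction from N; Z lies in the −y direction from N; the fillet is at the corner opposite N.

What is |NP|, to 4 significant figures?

61.03

N is at the origin; NC is horizontal with |NC| = 63.2 and C on the −x side, so C = (-63.20, 0.000). NZ is vertical with |NZ| = 32.9 and Z on the −y side, so Z = (0.000, -32.90). The virtual corner opposite N is at (-63.20, -32.90). The tangent condition forces SM to be normal to CM and tangency of A1 to PZ means the radius SP is perpendicular to PZ, with radius 11.8, so the center S sits 11.8 in from both sides at S = (-51.40, -21.10). That places the tangent points at M = (-63.20, -21.10) on CM and P = (-51.40, -32.90) on PZ. Then |NP| = |P − N| = 61.03.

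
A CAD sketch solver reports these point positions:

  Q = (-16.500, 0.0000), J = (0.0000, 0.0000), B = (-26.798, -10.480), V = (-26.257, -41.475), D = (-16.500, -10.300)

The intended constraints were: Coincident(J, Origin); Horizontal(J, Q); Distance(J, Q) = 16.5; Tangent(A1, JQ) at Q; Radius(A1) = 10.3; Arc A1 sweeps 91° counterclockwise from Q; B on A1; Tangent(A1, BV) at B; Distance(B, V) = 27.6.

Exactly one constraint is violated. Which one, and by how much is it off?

Distance(B, V) = 27.6 — off by 3.40.

J = (0.00, 0.00) ✓; J.y = 0.00, Q.y = 0.00 ✓; |JQ| = 16.50 ✓; ∠(DQ, QJ) = 90.00° ✓; |DQ| = 10.30 ✓; bearing(D→B) − bearing(D→Q) = 91.00° ✓; |DB| = 10.30 ✓; ∠(DB, BV) = 90.00° ✓; |BV| = 31.00 ✗.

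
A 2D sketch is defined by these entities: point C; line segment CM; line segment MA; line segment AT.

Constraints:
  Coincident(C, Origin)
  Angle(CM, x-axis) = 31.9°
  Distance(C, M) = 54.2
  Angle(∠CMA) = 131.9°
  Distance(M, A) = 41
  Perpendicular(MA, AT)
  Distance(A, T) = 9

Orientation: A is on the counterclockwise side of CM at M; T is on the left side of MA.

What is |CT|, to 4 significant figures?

83.32

C is at the origin; CM runs at 31.9° with length 54.2, so M = 54.2·(cos 31.9°, sin 31.9°) = (46.01, 28.64). ∠CMA = 131.9°, so MA runs at 31.9° + (180° − 131.9°) = 80.00° from the x-axis; with |MA| = 41.0, A = M + 41.0·(cos 80.00°, sin 80.00°) = (53.13, 69.02). The perpendicularity gives AT at right angles to MA; with |AT| = 9.0 on the left of MA, T = A + 9.0·(-0.9848, 0.1736) = (44.27, 70.58). Then |CT| = |T − C| = 83.32.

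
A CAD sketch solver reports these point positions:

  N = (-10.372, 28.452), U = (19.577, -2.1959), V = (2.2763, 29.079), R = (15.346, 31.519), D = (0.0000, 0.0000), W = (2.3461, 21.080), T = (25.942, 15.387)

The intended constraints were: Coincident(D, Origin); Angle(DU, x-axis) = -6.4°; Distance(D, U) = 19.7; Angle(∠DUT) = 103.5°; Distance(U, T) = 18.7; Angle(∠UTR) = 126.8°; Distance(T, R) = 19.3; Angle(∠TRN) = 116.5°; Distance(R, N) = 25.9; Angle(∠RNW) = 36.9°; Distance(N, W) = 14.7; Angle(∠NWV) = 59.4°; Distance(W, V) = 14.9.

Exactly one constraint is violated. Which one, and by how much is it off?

Distance(W, V) = 14.9 — off by 6.90.

D = (0.00, 0.00) ✓; DU at -6.400° ✓; |DU| = 19.70 ✓; ∠DUT = 103.5° ✓; |UT| = 18.70 ✓; ∠UTR = 126.8° ✓; |TR| = 19.30 ✓; ∠TRN = 116.5° ✓; |RN| = 25.90 ✓; ∠RNW = 36.90° ✓; |NW| = 14.70 ✓; ∠NWV = 59.40° ✓; |WV| = 7.999 ✗.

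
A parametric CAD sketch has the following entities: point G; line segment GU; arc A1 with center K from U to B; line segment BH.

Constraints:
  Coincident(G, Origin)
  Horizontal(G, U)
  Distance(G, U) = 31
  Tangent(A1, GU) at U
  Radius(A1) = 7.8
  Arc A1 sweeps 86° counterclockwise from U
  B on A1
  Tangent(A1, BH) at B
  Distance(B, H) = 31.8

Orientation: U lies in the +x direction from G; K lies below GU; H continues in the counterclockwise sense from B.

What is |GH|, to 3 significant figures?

44.3

On A1, U sits at bearing 90° from K; an 86° counterclockwise sweep puts B at bearing 176°, so B = K + 7.8·(cos 176°, sin 176°) = (23.2, -7.26). Since A1 is tangent to BH there, KB ⟂ BH, so BH runs along (−sin 176°, cos 176°); with |BH| = 31.8, H = (21.0, -39.0). Then |GH| = |H − G| = 44.3.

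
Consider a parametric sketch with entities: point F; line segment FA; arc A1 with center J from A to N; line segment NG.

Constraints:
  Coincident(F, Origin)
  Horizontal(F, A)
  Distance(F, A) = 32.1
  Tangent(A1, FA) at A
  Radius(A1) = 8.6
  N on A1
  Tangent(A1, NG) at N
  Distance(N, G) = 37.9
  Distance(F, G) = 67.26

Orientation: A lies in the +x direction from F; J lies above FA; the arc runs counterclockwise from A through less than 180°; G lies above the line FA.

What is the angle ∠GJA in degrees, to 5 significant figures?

147.34°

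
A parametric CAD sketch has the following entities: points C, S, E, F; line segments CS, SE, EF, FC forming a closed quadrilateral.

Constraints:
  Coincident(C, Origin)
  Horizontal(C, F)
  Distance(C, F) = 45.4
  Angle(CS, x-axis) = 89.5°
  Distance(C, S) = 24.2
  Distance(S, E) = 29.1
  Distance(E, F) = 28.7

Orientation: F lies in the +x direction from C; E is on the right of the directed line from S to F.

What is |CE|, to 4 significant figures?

16.70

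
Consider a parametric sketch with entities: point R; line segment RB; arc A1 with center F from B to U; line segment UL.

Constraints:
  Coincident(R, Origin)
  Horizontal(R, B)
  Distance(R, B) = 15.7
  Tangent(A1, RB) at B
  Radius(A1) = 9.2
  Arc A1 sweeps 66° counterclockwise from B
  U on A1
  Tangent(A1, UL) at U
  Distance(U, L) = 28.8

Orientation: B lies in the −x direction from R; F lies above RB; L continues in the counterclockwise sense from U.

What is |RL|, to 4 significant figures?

32.07

On A1, B sits at bearing -90° from F; a 66° counterclockwise sweep puts U at bearing -24°, so U = F + 9.2·(cos -24°, sin -24°) = (-7.295, 5.458). A1 meets UL tangentially, so FU is at right angles to UL, so UL runs along (−sin -24°, cos -24°); with |UL| = 28.8, L = (4.419, 31.77). Then |RL| = |L − R| = 32.07.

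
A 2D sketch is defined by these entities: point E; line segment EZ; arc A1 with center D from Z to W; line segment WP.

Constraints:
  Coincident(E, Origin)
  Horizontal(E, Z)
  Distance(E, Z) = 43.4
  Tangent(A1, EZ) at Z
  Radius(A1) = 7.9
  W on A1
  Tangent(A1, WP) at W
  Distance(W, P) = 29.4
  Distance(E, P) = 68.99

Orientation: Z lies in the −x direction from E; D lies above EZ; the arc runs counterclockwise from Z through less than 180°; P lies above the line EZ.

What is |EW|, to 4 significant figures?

40.70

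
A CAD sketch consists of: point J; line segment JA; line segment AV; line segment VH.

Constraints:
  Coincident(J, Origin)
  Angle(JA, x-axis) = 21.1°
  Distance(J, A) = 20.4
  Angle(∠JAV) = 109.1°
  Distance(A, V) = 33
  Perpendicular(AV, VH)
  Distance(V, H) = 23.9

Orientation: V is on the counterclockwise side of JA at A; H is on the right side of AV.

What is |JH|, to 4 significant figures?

58.64

∠JAV = 109.1°, so AV runs at 21.1° + (180° − 109.1°) = 92.00° from the x-axis; with |AV| = 33.0, V = A + 33.0·(cos 92.00°, sin 92.00°) = (17.88, 40.32). AV is perpendicular to VH; with |VH| = 23.9 on the right of AV, H = V + 23.9·(0.9994, 0.03490) = (41.77, 41.16). Then |JH| = |H − J| = 58.64.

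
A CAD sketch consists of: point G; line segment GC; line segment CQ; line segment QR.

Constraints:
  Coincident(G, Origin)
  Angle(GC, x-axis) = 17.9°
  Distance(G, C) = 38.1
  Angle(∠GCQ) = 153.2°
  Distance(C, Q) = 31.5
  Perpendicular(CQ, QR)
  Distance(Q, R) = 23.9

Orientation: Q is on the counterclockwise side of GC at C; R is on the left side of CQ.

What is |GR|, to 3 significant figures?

65.9

G is at the origin; GC runs at 17.9° with length 38.1, so C = 38.1·(cos 17.9°, sin 17.9°) = (36.3, 11.7). ∠GCQ = 153.2°, so CQ runs at 17.9° + (180° − 153.2°) = 44.7° from the x-axis; with |CQ| = 31.5, Q = C + 31.5·(cos 44.7°, sin 44.7°) = (58.6, 33.9). CQ is perpendicular to QR; with |QR| = 23.9 on the left of CQ, R = Q + 23.9·(-0.703, 0.711) = (41.8, 50.9). Then |GR| = |R − G| = 65.9.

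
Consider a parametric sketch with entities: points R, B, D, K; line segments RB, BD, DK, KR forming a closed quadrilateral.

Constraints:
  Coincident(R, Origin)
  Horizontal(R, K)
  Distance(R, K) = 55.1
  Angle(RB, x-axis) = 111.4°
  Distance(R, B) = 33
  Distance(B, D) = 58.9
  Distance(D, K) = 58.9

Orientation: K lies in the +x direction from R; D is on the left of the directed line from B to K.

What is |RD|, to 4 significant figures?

70.07

Checks: |RK| = 55.10 ✓; |RB| = 33.00 ✓; |BD| = 58.90 ✓; |DK| = 58.90 ✓.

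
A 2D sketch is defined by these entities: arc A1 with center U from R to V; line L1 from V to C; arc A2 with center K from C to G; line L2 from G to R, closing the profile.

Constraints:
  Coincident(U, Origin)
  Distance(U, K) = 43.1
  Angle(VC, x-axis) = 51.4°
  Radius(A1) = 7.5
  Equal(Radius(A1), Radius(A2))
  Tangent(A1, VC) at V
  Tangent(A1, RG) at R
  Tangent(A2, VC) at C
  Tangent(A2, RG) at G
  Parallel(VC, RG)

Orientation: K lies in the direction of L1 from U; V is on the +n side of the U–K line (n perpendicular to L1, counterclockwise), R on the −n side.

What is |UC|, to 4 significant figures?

43.75

The slot axis is L1's direction at 51.4°, so u = (cos 51.4°, sin 51.4°) = (0.6239, 0.7815) and n = (−sin 51.4°, cos 51.4°) = (-0.7815, 0.6239). U is at the origin and K lies 43.1 along u from U, so K = 43.1·u = (26.89, 33.68). Tangency of A1 to both parallel lines with radius 7.5 puts V and R at U ± 7.5·n: V = (-5.861, 4.679), R = (5.861, -4.679). Equal radii place C and G the same way about K: C = K + 7.5·n = (21.03, 38.36), G = K − 7.5·n = (32.75, 29.00). Then |UC| = |C − U| = 43.75.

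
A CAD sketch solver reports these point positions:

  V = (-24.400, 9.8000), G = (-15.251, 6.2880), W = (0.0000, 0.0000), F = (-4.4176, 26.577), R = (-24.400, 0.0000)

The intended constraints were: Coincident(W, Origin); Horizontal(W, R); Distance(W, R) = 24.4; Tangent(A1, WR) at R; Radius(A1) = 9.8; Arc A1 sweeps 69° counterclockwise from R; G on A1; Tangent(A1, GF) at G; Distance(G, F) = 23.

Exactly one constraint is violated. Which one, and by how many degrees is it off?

Tangent(A1, GF) at G — off by 7.10°.

W = (0.00, 0.00) ✓; W.y = 0.00, R.y = 0.00 ✓; |WR| = 24.40 ✓; ∠(VR, RW) = 90.00° ✓; |VR| = 9.800 ✓; bearing(V→G) − bearing(V→R) = 69.00° ✓; |VG| = 9.800 ✓; ∠(VG, GF) = 97.10° ✗; |GF| = 23.00 ✓.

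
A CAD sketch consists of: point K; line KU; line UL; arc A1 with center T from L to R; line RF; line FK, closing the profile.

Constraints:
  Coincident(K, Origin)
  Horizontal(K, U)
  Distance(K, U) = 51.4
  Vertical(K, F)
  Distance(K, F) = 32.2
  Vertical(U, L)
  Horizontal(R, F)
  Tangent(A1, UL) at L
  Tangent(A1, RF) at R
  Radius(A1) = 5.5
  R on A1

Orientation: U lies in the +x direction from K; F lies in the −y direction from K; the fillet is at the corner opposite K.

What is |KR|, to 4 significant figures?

56.07

The virtual corner opposite K is at (51.40, -32.20). Since A1 is tangent to UL there, TL ⟂ UL and A1 meets RF tangentially, so TR is at right angles to RF, with radius 5.5, so the center T sits 5.5 in from both sides at T = (45.90, -26.70). That places the tangent points at L = (51.40, -26.70) on UL and R = (45.90, -32.20) on RF. Then |KR| = |R − K| = 56.07.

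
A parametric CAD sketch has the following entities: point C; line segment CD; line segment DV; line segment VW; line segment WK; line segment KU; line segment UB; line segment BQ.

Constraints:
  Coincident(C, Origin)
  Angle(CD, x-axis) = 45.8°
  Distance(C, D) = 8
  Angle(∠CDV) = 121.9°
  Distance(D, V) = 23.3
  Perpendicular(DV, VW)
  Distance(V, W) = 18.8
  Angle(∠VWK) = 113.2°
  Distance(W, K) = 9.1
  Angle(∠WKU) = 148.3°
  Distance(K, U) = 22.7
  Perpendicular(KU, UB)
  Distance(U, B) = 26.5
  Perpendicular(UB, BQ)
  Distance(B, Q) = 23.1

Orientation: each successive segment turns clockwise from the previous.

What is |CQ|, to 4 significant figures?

25.74

KU ⟂ UB, so UB runs at 69.20°; with |UB| = 26.5, B = (3.591, 13.52). UB is perpendicular to BQ, so BQ runs at -20.80°; with |BQ| = 23.1, Q = (25.19, 5.313). Then |CQ| = |Q − C| = 25.74.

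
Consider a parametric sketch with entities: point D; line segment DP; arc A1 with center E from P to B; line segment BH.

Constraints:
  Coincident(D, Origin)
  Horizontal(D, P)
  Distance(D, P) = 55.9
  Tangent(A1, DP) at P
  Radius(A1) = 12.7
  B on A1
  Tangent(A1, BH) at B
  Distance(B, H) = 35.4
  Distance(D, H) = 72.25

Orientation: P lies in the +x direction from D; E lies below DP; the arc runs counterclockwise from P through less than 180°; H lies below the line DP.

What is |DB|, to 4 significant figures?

46.33

Checks: D.y = 0.00, P.y = 0.00 ✓; |EB| = 12.70 ✓; ∠(EB, BH) = 90.00° ✓; |BH| = 35.40 ✓; |DH| = 72.25 ✓.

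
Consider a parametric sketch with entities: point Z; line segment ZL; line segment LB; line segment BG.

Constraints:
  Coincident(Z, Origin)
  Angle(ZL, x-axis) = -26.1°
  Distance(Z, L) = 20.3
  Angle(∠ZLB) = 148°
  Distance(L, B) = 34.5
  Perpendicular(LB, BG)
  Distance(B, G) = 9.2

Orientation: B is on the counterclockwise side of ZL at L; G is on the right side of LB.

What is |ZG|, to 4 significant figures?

55.43

Z is at the origin; ZL runs at -26.1° with length 20.3, so L = 20.3·(cos -26.1°, sin -26.1°) = (18.23, -8.931). ∠ZLB = 148.0°, so LB runs at -26.1° + (180° − 148.0°) = 5.900° from the x-axis; with |LB| = 34.5, B = L + 34.5·(cos 5.900°, sin 5.900°) = (52.55, -5.384). The perpendicularity gives BG at right angles to LB; with |BG| = 9.2 on the right of LB, G = B + 9.2·(0.1028, -0.9947) = (53.49, -14.54). Then |ZG| = |G − Z| = 55.43.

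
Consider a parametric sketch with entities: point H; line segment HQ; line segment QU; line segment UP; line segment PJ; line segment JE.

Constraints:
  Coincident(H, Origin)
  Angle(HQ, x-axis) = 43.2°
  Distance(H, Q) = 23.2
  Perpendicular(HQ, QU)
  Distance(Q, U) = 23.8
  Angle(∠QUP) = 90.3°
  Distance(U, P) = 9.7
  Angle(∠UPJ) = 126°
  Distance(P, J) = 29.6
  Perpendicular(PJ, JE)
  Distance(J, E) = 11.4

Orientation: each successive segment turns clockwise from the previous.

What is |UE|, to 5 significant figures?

35.480

∠UPJ = 126.0° gives PJ at 169.50° from the x-axis; with |PJ| = 29.6, J = (-2.9362, -2.7508). PJ is perpendicular to JE, so JE runs at 79.500°; with |JE| = 11.4, E = (-0.85870, 8.4583). Then |UE| = |E − U| = 35.480.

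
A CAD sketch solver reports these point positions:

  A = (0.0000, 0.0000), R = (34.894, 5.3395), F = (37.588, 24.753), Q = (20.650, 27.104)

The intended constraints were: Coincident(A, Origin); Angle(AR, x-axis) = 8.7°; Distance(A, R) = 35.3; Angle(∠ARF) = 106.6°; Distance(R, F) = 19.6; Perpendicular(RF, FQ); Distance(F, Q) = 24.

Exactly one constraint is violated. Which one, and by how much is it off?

Distance(F, Q) = 24 — off by 6.90.

A = (0.00, 0.00) ✓; AR at 8.700° ✓; |AR| = 35.30 ✓; ∠ARF = 106.6° ✓; |RF| = 19.60 ✓; ∠(RF, FQ) = 90.00° ✓; |FQ| = 17.10 ✗.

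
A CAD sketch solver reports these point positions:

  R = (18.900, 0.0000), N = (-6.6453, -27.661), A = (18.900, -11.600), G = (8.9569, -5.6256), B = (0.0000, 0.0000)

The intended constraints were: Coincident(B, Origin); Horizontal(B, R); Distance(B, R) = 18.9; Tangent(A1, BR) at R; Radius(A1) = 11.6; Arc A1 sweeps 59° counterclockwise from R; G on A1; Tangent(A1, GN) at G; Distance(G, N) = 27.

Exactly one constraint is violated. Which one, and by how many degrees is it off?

Tangent(A1, GN) at G — off by 4.30°.

B = (0.00, 0.00) ✓; B.y = 0.00, R.y = 0.00 ✓; |BR| = 18.90 ✓; ∠(AR, RB) = 90.00° ✓; |AR| = 11.60 ✓; bearing(A→G) − bearing(A→R) = 59.00° ✓; |AG| = 11.60 ✓; ∠(AG, GN) = 94.30° ✗; |GN| = 27.00 ✓.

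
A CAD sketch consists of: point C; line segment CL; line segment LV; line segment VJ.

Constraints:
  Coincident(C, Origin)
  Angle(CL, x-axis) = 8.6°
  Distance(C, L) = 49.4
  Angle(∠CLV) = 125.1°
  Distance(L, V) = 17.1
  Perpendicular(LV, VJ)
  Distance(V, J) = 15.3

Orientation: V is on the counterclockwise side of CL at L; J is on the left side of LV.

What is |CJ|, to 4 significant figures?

51.98

∠CLV = 125.1°, so LV runs at 8.6° + (180° − 125.1°) = 63.50° from the x-axis; with |LV| = 17.1, V = L + 17.1·(cos 63.50°, sin 63.50°) = (56.47, 22.69). LV ⟂ VJ; with |VJ| = 15.3 on the left of LV, J = V + 15.3·(-0.8949, 0.4462) = (42.78, 29.52). Then |CJ| = |J − C| = 51.98.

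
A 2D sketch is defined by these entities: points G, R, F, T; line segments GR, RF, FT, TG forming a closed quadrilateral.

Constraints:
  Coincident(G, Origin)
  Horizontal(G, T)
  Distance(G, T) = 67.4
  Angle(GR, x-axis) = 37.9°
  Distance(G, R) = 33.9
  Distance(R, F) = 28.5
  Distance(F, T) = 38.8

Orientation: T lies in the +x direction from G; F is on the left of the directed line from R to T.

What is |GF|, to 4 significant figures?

62.27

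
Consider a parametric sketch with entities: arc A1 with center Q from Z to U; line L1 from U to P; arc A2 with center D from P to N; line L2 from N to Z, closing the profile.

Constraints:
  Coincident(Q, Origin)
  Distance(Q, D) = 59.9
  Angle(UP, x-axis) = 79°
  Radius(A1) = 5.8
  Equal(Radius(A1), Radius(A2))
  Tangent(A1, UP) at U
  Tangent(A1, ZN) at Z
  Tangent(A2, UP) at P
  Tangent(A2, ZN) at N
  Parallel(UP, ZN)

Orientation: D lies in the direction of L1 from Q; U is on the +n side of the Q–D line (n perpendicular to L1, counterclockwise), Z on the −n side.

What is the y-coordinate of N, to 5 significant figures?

57.693

The slot axis is L1's direction at 79.0°, so u = (cos 79.0°, sin 79.0°) = (0.19081, 0.98163) and n = (−sin 79.0°, cos 79.0°) = (-0.98163, 0.19081). Q is at the origin and D lies 59.9 along u from Q, so D = 59.9·u = (11.429, 58.799). Tangency of A1 to both parallel lines with radius 5.8 puts U and Z at Q ± 5.8·n: U = (-5.6934, 1.1067), Z = (5.6934, -1.1067). Equal radii place P and N the same way about D: P = D + 5.8·n = (5.7360, 59.906), N = D − 5.8·n = (17.123, 57.693). So N.y = 57.693.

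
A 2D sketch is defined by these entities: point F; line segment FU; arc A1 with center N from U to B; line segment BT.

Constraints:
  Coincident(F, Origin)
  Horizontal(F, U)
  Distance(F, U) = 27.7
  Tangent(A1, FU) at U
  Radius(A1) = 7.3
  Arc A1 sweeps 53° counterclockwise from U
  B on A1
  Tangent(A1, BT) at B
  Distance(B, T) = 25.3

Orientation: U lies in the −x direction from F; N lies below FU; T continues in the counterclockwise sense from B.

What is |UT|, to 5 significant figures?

31.265

On A1, U sits at bearing 90° from N; a 53° counterclockwise sweep puts B at bearing 143°, so B = N + 7.3·(cos 143°, sin 143°) = (-33.530, -2.9068). A1 meets BT tangentially, so NB is at right angles to BT, so BT runs along (−sin 143°, cos 143°); with |BT| = 25.3, T = (-48.756, -23.112). Then |UT| = |T − U| = 31.265.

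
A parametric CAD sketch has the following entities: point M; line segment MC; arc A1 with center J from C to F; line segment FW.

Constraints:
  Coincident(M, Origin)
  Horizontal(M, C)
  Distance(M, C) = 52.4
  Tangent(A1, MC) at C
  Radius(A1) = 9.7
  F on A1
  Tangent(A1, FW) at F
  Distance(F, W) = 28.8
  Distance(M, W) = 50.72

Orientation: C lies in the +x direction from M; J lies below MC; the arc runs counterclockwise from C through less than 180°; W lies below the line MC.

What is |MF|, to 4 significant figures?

43.61

M is at the origin; MC is horizontal with |MC| = 52.4 and C on the +x side, so C = (52.40, 0.000). Tangency of A1 to MC means the radius JC is perpendicular to MC, so J = C + (0, -9.7) = (52.40, -9.700). Since JF ⟂ FW (tangency), |JW| = √(9.7² + 28.8²) = 30.39 regardless of where F sits on A1. So W lies on both circle(M, 50.72) and circle(J, 30.39); the below-MC intersection is W = (36.27, -35.46). F is the foot of the tangent from W: F = (42.97, -7.445).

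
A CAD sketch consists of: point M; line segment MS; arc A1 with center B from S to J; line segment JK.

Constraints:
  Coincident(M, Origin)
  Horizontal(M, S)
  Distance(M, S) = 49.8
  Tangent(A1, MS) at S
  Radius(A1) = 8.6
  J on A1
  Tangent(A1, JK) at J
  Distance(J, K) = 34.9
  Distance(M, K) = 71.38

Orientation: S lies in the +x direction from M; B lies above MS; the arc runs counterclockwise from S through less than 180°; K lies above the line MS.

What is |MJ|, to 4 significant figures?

59.09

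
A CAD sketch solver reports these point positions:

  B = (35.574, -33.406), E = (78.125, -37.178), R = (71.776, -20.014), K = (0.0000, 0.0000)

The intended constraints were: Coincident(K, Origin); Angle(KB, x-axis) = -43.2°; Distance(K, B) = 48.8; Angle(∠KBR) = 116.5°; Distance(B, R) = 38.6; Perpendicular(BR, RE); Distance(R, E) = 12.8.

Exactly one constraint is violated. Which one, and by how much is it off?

Distance(R, E) = 12.8 — off by 5.50.

K = (0.00, 0.00) ✓; KB at -43.20° ✓; |KB| = 48.80 ✓; ∠KBR = 116.5° ✓; |BR| = 38.60 ✓; ∠(BR, RE) = 90.00° ✓; |RE| = 18.30 ✗.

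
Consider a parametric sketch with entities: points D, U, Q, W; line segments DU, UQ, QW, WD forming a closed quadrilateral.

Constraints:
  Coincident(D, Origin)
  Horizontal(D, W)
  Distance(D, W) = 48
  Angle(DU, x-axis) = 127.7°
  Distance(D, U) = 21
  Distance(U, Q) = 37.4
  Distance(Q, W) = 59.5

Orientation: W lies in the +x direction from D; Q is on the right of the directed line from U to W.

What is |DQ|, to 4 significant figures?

21.92

D is at the origin; D and W share the same y with |DW| = 48.0 and W in +x, so W = (48.0, 0). DU runs at 127.7° with |DU| = 21.0, so U = (-12.84, 16.62). Q is determined by |UQ| = 37.4 and |QW| = 59.5 together: it lies at the intersection of circle(U, 37.4) and circle(W, 59.5). With |UW| = 63.07, the foot of the radical line on UW is 14.56 from U and the perpendicular offset is √(37.4² − 14.56²) = 34.45. Taking the right-of-UW solution: Q = (-7.874, -20.45).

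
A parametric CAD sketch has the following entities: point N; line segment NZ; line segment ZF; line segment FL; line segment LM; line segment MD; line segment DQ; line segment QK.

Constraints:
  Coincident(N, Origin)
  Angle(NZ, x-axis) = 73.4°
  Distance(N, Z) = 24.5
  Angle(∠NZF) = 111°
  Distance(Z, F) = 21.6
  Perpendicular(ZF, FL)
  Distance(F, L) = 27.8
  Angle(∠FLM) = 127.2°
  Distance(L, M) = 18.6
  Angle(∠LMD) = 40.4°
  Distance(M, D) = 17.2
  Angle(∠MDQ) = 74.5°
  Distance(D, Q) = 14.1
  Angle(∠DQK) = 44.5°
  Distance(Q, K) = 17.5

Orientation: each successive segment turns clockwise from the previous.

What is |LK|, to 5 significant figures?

16.573

N is at the origin; NZ runs at 73.4° with length 24.5, so Z = (6.9994, 23.479). ∠NZF = 111.0° gives ZF at 4.4000° from the x-axis; with |ZF| = 21.6, F = (28.536, 25.136). ZF ⟂ FL, so FL runs at -85.600°; with |FL| = 27.8, L = (30.668, -2.5820). ∠FLM = 127.2° gives LM at -138.40° from the x-axis; with |LM| = 18.6, M = (16.759, -14.931). ∠LMD = 40.4° gives MD at 82.000° from the x-axis; with |MD| = 17.2, D = (19.153, 2.1016). ∠MDQ = 74.5° gives DQ at -23.500° from the x-axis; with |DQ| = 14.1, Q = (32.084, -3.5208). ∠DQK = 44.5° gives QK at -159.00° from the x-axis; with |QK| = 17.5, K = (15.746, -9.7923). Then |LK| = |K − L| = 16.573.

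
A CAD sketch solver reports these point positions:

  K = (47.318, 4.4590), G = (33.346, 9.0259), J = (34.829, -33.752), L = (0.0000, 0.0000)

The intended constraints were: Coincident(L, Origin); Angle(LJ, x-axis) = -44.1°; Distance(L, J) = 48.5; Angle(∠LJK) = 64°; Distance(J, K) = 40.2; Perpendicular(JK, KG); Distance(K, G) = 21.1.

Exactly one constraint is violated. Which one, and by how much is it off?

Distance(K, G) = 21.1 — off by 6.40.

L = (0.00, 0.00) ✓; LJ at -44.10° ✓; |LJ| = 48.50 ✓; ∠LJK = 64.00° ✓; |JK| = 40.20 ✓; ∠(JK, KG) = 90.00° ✓; |KG| = 14.70 ✗.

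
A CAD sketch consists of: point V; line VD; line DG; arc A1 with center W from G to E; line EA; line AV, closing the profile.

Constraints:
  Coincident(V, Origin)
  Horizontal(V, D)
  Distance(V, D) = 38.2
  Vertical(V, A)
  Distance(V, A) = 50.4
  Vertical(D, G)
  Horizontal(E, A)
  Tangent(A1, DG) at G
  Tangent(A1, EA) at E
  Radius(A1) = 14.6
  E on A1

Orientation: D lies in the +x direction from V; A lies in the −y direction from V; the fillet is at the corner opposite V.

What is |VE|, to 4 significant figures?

55.65

V is at the origin; VD is horizontal with |VD| = 38.2 and D on the +x side, so D = (38.20, 0.000). VA is vertical with |VA| = 50.4 and A on the −y side, so A = (0.000, -50.40). The virtual corner opposite V is at (38.20, -50.40). A1 meets DG tangentially, so WG is at right angles to DG and the tangent condition forces WE to be normal to EA, with radius 14.6, so the center W sits 14.6 in from both sides at W = (23.60, -35.80). That places the tangent points at G = (38.20, -35.80) on DG and E = (23.60, -50.40) on EA. Then |VE| = |E − V| = 55.65.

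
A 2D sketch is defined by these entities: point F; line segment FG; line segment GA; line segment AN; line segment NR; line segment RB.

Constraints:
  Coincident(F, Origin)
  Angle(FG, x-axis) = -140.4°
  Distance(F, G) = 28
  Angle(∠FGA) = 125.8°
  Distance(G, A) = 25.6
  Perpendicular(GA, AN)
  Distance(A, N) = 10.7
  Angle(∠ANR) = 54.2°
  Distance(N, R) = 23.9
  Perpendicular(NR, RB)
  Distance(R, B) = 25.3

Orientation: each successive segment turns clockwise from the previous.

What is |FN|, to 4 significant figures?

43.66

F is at the origin; FG runs at -140.4° with length 28.0, so G = (-21.57, -17.85). ∠FGA = 125.8° gives GA at 165.4° from the x-axis; with |GA| = 25.6, A = (-46.35, -11.39). GA is perpendicular to AN, so AN runs at 75.40°; with |AN| = 10.7, N = (-43.65, -1.040). Then |FN| = |N − F| = 43.66.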